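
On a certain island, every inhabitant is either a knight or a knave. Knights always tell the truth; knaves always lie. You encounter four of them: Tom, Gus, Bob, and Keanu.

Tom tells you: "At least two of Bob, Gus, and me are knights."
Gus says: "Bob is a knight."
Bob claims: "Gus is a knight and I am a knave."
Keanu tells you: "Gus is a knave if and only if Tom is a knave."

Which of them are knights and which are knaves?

Tom: knave, Gus: knave, Bob: knave, Keanu: knight

Consider Tom. Suppose Tom is a knight.
Then no assignment of the remaining roles makes every statement match its speaker's type — contradiction.
So Tom is a knave.
Consider Gus. Suppose Gus is a knight.
Then whichever role Bob has, Bob's statement has the wrong truth value — contradiction.
So Gus is a knave.
With that fixed, Bob's statement is false, so Bob is a knave.
With that fixed, Keanu's statement is true, so Keanu is a knight.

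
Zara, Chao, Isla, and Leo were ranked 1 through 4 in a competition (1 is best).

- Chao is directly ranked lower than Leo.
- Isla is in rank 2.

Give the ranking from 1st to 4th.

Zara, Isla, Leo, Chao

From clue 1: Chao is in {2,3,4}.
From clues 1–2: Zara → rank 1, Isla → rank 2, Leo → rank 3, Chao → rank 4.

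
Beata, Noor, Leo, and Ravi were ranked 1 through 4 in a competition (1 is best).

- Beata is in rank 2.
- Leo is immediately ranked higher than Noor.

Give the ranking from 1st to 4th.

Ravi, Beata, Leo, Noor

From clue 1: Beata → rank 2.
From clues 1–2: Ravi → rank 1, Leo → rank 3, Noor → rank 4.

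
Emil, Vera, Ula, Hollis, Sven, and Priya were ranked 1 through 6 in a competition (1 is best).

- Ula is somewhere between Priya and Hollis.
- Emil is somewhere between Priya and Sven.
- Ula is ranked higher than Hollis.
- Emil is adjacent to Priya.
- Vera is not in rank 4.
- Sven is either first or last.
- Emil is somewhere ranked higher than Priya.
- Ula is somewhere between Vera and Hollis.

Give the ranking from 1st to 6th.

Sven, Vera, Emil, Priya, Ula, Hollis

From clue 1: Ula is in {2,3,4,5}.
From clues 1–2: Emil is in {2,3,4,5}.
From clues 1–4: Emil is in {2,3}.
From clues 1–7: Sven → rank 1.
From clues 1–8: Vera → rank 2, Emil → rank 3, Priya → rank 4, Ula → rank 5, Hollis → rank 6.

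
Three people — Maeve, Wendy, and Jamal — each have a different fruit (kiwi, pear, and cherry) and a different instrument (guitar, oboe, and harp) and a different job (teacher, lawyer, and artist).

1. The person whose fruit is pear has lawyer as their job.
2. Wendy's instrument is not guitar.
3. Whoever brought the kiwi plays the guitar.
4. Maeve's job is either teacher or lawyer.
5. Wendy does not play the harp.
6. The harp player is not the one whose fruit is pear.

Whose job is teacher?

With clues 1–6, Jamal and Wendy are impossible for the one with job teacher.
That leaves Maeve.

Maeve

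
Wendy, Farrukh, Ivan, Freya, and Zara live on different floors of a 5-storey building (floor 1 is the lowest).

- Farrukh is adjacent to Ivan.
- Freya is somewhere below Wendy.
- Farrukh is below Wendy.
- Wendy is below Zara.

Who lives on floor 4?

Wendy

With clues 1–4, Farrukh, Freya, Ivan, and Zara are ruled out for floor 4.
So floor 4 is Wendy.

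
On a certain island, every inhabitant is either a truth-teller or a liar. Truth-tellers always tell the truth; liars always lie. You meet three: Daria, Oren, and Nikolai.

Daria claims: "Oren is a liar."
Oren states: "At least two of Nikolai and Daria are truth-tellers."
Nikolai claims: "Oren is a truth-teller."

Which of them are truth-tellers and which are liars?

Consider Daria. Suppose Daria is a liar.
Then no assignment of the remaining roles makes every statement match its speaker's type — contradiction.
So Daria is a truth-teller.
Consider Oren. Suppose Oren is a truth-teller.
Then Daria's statement comes out false, contradicting Daria being a truth-teller.
So Oren is a liar.
With that fixed, Nikolai's statement is false, so Nikolai is a liar.

Daria: truth-teller, Oren: liar, Nikolai: liar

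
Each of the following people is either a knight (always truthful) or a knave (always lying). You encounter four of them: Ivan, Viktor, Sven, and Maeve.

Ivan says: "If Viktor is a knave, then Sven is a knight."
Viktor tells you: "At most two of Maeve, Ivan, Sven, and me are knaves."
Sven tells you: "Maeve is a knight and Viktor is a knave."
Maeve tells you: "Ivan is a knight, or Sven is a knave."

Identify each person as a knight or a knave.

Ivan: knight, Viktor: knight, Sven: knave, Maeve: knight

Consider Ivan. Suppose Ivan is a knave.
Then no assignment of the remaining roles makes every statement match its speaker's type — contradiction.
So Ivan is a knight.
With that fixed, Maeve's statement is true, so Maeve is a knight.
With that fixed, Viktor's statement is true, so Viktor is a knight.
With that fixed, Sven's statement is false, so Sven is a knave.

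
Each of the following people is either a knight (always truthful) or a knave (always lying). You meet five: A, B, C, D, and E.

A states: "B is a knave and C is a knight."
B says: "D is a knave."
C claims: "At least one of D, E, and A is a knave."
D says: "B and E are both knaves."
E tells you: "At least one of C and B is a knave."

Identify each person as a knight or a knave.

Consider A. Suppose A is a knight.
Then no assignment of the remaining roles makes every statement match its speaker's type — contradiction.
So A is a knave.
With that fixed, C's statement is true, so C is a knight.
Consider B. Suppose B is a knave.
Then A's statement comes out true, contradicting A being a knave.
So B is a knight.
With that fixed, D's statement is false, so D is a knave.
With that fixed, E's statement is false, so E is a knave.

A: knave, B: knight, C: knight, D: knave, E: knave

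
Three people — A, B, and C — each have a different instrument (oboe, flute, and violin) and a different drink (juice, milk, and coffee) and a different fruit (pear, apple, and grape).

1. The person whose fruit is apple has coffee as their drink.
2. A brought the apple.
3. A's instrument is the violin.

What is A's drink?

coffee

With clues 1–2, juice and milk are impossible for A's drink.
That leaves coffee.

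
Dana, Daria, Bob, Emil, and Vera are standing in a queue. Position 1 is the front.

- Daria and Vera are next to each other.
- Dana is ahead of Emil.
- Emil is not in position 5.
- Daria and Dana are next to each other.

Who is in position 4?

Emil

With clues 1–3, Bob and Dana are ruled out for position 4.
With clues 1–4, Daria and Vera are ruled out for position 4.
So position 4 is Emil.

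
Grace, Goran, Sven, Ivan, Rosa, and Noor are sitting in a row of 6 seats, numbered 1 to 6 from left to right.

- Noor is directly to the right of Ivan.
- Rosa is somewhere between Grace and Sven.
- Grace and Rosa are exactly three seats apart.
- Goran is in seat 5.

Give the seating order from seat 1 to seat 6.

Grace, Ivan, Noor, Rosa, Goran, Sven

From clue 1: Ivan is in {1,2,3,4,5}.
From clues 1–2: Rosa is in {2,3,4,5}.
From clues 1–3: Ivan is in {2,3,4}.
From clues 1–4: Grace → seat 1, Ivan → seat 2, Noor → seat 3, Rosa → seat 4, Goran → seat 5, Sven → seat 6.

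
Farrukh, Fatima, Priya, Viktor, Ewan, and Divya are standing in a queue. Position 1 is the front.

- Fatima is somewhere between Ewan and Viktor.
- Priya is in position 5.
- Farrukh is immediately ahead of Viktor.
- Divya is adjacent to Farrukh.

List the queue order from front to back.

From clue 1: Fatima is in {2,3,4,5}.
From clues 1–2: Priya → position 5.
From clues 1–3: Farrukh is in {1,2,3}.
From clues 1–4: Divya → position 1, Farrukh → position 2, Viktor → position 3, Fatima → position 4, Ewan → position 6.

Divya, Farrukh, Viktor, Fatima, Priya, Ewan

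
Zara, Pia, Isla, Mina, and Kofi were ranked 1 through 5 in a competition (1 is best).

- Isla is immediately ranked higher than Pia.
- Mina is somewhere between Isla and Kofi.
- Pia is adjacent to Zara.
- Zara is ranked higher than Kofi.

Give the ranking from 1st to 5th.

From clue 1: Pia is in {2,3,4,5}.
From clues 1–2: Mina is in {2,3,4}.
From clues 1–3: Zara is in {3,5}.
From clues 1–4: Isla → rank 1, Pia → rank 2, Zara → rank 3, Mina → rank 4, Kofi → rank 5.

Isla, Pia, Zara, Mina, Kofi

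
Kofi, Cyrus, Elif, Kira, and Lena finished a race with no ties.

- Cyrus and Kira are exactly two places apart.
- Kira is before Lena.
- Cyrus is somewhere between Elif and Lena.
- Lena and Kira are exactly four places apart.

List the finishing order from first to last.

Kira, Elif, Cyrus, Kofi, Lena

From clues 1–2: Kira is in {1,2,3,4}.
From clues 1–3: Cyrus is in {2,3,4}.
From clues 1–4: Kira → place 1, Elif → place 2, Cyrus → place 3, Kofi → place 4, Lena → place 5.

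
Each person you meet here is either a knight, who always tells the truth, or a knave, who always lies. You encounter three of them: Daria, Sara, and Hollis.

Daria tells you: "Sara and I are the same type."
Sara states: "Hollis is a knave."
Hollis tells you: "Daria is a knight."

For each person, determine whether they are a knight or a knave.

Daria: knave, Sara: knight, Hollis: knave

Consider Daria. Suppose Daria is a knight.
Then no assignment of the remaining roles makes every statement match its speaker's type — contradiction.
So Daria is a knave.
With that fixed, Hollis's statement is false, so Hollis is a knave.
With that fixed, Sara's statement is true, so Sara is a knight.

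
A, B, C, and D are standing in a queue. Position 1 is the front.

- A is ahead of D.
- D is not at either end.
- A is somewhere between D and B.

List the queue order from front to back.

From clue 1: A is in {1,2,3}.
From clues 1–2: A is in {1,2}.
From clues 1–3: B → position 1, A → position 2, D → position 3, C → position 4.

B, A, D, C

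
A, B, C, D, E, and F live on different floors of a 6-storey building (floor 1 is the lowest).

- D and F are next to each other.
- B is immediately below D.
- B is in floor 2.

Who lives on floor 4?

With clues 1–3, A, B, C, D, and E are ruled out for floor 4.
So floor 4 is F.

F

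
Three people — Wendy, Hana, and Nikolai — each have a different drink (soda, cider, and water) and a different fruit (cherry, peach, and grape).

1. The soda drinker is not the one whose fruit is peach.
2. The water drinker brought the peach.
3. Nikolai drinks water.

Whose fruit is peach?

Nikolai

With clues 1–3, Hana and Wendy are impossible for the one with fruit peach.
That leaves Nikolai.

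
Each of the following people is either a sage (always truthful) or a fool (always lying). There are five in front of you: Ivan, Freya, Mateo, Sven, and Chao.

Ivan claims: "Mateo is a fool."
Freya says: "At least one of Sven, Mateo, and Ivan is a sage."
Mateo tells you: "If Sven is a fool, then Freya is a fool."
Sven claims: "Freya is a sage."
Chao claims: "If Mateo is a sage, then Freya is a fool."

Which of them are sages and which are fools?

Ivan: fool, Freya: sage, Mateo: sage, Sven: sage, Chao: fool

Consider Ivan. Suppose Ivan is a sage.
Then no assignment of the remaining roles makes every statement match its speaker's type — contradiction.
So Ivan is a fool.
Consider Freya. Suppose Freya is a fool.
Then no assignment of the remaining roles makes every statement match its speaker's type — contradiction.
So Freya is a sage.
With that fixed, Sven's statement is true, so Sven is a sage.
With that fixed, Mateo's statement is true, so Mateo is a sage.
With that fixed, Chao's statement is false, so Chao is a fool.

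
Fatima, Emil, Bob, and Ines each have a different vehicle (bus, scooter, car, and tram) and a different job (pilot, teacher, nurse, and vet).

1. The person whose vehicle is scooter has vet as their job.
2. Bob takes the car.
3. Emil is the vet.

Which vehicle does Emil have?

scooter

With clues 1–2, car is impossible for Emil's vehicle.
With clues 1–3, bus and tram are impossible for Emil's vehicle.
That leaves scooter.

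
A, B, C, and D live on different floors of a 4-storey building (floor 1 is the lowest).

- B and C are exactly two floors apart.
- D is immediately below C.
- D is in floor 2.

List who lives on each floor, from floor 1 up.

From clues 1–2: A is in {1,3,4}.
From clues 1–3: B → floor 1, D → floor 2, C → floor 3, A → floor 4.

B, D, C, A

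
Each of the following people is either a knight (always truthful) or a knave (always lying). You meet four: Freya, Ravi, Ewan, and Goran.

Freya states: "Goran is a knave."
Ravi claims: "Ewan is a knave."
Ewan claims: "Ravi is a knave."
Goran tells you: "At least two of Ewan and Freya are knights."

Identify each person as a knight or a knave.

Freya: knight, Ravi: knight, Ewan: knave, Goran: knave

Consider Freya. Suppose Freya is a knave.
Then no assignment of the remaining roles makes every statement match its speaker's type — contradiction.
So Freya is a knight.
Consider Ravi. Suppose Ravi is a knave.
Then no assignment of the remaining roles makes every statement match its speaker's type — contradiction.
So Ravi is a knight.
With that fixed, Ewan's statement is false, so Ewan is a knave.
With that fixed, Goran's statement is false, so Goran is a knave.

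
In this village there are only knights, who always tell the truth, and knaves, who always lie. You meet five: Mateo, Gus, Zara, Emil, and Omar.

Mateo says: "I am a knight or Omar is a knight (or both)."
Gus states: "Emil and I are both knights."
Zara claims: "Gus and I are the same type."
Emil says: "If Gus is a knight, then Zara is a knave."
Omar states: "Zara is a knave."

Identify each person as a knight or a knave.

Mateo: knight, Gus: knight, Zara: knave, Emil: knight, Omar: knight

Consider Mateo. Suppose Mateo is a knave.
Then no assignment of the remaining roles makes every statement match its speaker's type — contradiction.
So Mateo is a knight.
Consider Gus. Suppose Gus is a knave.
Then whichever role Zara has, Zara's statement has the wrong truth value — contradiction.
So Gus is a knight.
Consider Zara. Suppose Zara is a knight.
Then no assignment of the remaining roles makes every statement match its speaker's type — contradiction.
So Zara is a knave.
With that fixed, Emil's statement is true, so Emil is a knight.
With that fixed, Omar's statement is true, so Omar is a knight.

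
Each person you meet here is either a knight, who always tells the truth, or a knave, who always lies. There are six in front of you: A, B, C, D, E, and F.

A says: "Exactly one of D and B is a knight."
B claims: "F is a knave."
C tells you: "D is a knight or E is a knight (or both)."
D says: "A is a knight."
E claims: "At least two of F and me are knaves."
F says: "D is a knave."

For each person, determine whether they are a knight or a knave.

Consider A. Suppose A is a knight.
Then no assignment of the remaining roles makes every statement match its speaker's type — contradiction.
So A is a knave.
With that fixed, D's statement is false, so D is a knave.
With that fixed, F's statement is true, so F is a knight.
With that fixed, B's statement is false, so B is a knave.
With that fixed, E's statement is false, so E is a knave.
With that fixed, C's statement is false, so C is a knave.

A: knave, B: knave, C: knave, D: knave, E: knave, F: knight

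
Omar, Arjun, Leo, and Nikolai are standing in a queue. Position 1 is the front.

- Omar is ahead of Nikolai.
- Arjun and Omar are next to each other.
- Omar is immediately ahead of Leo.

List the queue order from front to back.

From clue 1: Omar is in {1,2,3}.
From clues 1–2: Nikolai is in {3,4}.
From clues 1–3: Arjun → position 1, Omar → position 2, Leo → position 3, Nikolai → position 4.

Arjun, Omar, Leo, Nikolai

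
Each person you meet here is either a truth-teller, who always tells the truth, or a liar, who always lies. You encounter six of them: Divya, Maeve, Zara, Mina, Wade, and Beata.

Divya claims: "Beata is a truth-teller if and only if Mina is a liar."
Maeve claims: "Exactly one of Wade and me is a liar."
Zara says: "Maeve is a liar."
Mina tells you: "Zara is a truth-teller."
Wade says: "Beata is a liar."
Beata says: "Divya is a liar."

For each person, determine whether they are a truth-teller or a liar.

Consider Divya. Suppose Divya is a truth-teller.
Then no assignment of the remaining roles makes every statement match its speaker's type — contradiction.
So Divya is a liar.
With that fixed, Beata's statement is true, so Beata is a truth-teller.
With that fixed, Wade's statement is false, so Wade is a liar.
Consider Maeve. Suppose Maeve is a truth-teller.
Then no assignment of the remaining roles makes every statement match its speaker's type — contradiction.
So Maeve is a liar.
With that fixed, Zara's statement is true, so Zara is a truth-teller.
With that fixed, Mina's statement is true, so Mina is a truth-teller.

Divya: liar, Maeve: liar, Zara: truth-teller, Mina: truth-teller, Wade: liar, Beata: truth-teller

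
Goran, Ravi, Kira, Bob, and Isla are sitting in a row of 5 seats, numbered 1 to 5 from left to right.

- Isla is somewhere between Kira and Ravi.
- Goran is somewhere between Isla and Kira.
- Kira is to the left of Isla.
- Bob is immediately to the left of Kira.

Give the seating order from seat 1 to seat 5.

From clue 1: Isla is in {2,3,4}.
From clues 1–2: Goran is in {2,3,4}.
From clues 1–3: Goran is in {2,3}.
From clues 1–4: Bob → seat 1, Kira → seat 2, Goran → seat 3, Isla → seat 4, Ravi → seat 5.

Bob, Kira, Goran, Isla, Ravi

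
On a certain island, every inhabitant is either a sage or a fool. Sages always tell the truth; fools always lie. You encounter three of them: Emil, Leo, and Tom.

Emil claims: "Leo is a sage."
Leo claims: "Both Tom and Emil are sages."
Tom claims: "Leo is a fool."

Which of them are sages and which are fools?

Emil: fool, Leo: fool, Tom: sage

Consider Emil. Suppose Emil is a sage.
Then no assignment of the remaining roles makes every statement match its speaker's type — contradiction.
So Emil is a fool.
With that fixed, Leo's statement is false, so Leo is a fool.
With that fixed, Tom's statement is true, so Tom is a sage.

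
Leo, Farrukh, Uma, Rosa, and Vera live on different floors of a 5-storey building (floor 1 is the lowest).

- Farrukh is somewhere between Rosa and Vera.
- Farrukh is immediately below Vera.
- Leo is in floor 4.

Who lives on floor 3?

Vera

With clues 1–3, Farrukh, Leo, Rosa, and Uma are ruled out for floor 3.
So floor 3 is Vera.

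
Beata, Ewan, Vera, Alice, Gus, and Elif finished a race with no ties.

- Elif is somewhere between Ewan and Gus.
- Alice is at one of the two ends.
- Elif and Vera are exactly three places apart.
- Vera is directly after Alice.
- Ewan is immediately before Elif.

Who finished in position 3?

With clues 1–2, Alice is ruled out for place 3.
With clues 1–3, Vera is ruled out for place 3.
With clues 1–4, Elif is ruled out for place 3.
With clues 1–5, Ewan and Gus are ruled out for place 3.
So place 3 is Beata.

Beata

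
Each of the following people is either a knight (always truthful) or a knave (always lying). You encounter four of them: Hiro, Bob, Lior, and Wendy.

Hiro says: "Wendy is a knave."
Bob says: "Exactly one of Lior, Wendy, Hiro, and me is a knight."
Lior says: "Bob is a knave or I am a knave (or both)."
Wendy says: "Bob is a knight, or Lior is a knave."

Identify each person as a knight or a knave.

Hiro: knight, Bob: knave, Lior: knight, Wendy: knave

Consider Hiro. Suppose Hiro is a knave.
Then no assignment of the remaining roles makes every statement match its speaker's type — contradiction.
So Hiro is a knight.
Consider Bob. Suppose Bob is a knight.
Then Bob's own statement would have to be true, but it can't be — contradiction.
So Bob is a knave.
With that fixed, Lior's statement is true, so Lior is a knight.
With that fixed, Wendy's statement is false, so Wendy is a knave.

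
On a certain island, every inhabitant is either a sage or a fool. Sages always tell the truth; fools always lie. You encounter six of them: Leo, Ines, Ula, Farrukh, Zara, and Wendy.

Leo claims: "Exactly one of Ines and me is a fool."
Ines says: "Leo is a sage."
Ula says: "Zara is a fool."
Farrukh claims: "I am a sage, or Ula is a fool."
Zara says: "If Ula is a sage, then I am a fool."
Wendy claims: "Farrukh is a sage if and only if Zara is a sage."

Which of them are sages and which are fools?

Consider Leo. Suppose Leo is a sage.
Then no assignment of the remaining roles makes every statement match its speaker's type — contradiction.
So Leo is a fool.
With that fixed, Ines's statement is false, so Ines is a fool.
Consider Ula. Suppose Ula is a sage.
Then whichever role Zara has, Zara's statement has the wrong truth value — contradiction.
So Ula is a fool.
With that fixed, Farrukh's statement is true, so Farrukh is a sage.
With that fixed, Zara's statement is true, so Zara is a sage.
With that fixed, Wendy's statement is true, so Wendy is a sage.

Leo: fool, Ines: fool, Ula: fool, Farrukh: sage, Zara: sage, Wendy: sage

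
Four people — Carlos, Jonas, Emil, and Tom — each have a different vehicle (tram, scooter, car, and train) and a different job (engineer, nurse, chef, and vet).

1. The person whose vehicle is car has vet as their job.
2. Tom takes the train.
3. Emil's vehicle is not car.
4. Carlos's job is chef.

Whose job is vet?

Jonas

With clues 1–2, Tom is impossible for the one with job vet.
With clues 1–3, Emil is impossible for the one with job vet.
With clues 1–4, Carlos is impossible for the one with job vet.
That leaves Jonas.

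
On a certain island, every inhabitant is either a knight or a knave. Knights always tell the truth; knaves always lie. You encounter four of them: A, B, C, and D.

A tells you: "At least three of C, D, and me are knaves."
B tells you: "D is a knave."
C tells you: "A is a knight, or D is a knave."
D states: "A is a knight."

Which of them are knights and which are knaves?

A: knave, B: knight, C: knight, D: knave

Consider A. Suppose A is a knight.
Then A's own statement would have to be true, but it can't be — contradiction.
So A is a knave.
With that fixed, D's statement is false, so D is a knave.
With that fixed, B's statement is true, so B is a knight.
With that fixed, C's statement is true, so C is a knight.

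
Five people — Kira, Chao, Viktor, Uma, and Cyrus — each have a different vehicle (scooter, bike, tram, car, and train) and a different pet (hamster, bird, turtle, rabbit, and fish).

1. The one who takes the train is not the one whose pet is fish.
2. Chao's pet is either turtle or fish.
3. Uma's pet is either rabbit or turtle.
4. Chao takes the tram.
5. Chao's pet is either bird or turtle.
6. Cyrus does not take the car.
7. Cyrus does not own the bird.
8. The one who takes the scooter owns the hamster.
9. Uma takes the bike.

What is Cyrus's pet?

With clues 1–5, rabbit and turtle are impossible for Cyrus's pet.
With clues 1–7, bird is impossible for Cyrus's pet.
With clues 1–9, fish is impossible for Cyrus's pet.
That leaves hamster.

hamster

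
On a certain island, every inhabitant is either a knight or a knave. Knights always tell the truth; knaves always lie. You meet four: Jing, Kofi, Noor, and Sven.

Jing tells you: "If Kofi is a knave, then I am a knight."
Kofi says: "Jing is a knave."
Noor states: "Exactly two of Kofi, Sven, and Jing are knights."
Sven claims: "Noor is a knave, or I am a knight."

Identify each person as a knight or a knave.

Jing: knight, Kofi: knave, Noor: knight, Sven: knight

Consider Jing. Suppose Jing is a knave.
Then no assignment of the remaining roles makes every statement match its speaker's type — contradiction.
So Jing is a knight.
With that fixed, Kofi's statement is false, so Kofi is a knave.
Consider Noor. Suppose Noor is a knave.
Then no assignment of the remaining roles makes every statement match its speaker's type — contradiction.
So Noor is a knight.
Consider Sven. Suppose Sven is a knave.
Then Noor's statement comes out false, contradicting Noor being a knight.
So Sven is a knight.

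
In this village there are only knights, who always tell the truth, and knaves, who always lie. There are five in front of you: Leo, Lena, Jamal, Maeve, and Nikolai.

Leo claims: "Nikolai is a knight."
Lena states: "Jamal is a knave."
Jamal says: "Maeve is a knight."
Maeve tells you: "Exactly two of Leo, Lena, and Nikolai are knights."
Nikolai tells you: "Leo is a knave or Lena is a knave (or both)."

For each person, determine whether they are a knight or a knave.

Consider Leo. Suppose Leo is a knave.
Then no assignment of the remaining roles makes every statement match its speaker's type — contradiction.
So Leo is a knight.
Consider Lena. Suppose Lena is a knight.
Then no assignment of the remaining roles makes every statement match its speaker's type — contradiction.
So Lena is a knave.
With that fixed, Nikolai's statement is true, so Nikolai is a knight.
With that fixed, Maeve's statement is true, so Maeve is a knight.
With that fixed, Jamal's statement is true, so Jamal is a knight.

Leo: knight, Lena: knave, Jamal: knight, Maeve: knight, Nikolai: knight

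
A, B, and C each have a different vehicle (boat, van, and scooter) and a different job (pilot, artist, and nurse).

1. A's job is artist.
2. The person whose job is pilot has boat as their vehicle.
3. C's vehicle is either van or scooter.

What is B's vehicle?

boat

With clues 1–3, scooter and van are impossible for B's vehicle.
That leaves boat.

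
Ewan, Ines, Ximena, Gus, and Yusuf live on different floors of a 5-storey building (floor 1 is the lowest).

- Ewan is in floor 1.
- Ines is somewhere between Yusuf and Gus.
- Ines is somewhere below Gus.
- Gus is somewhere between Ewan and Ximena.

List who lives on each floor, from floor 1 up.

From clue 1: Ewan → floor 1.
From clues 1–2: Ines is in {3,4}.
From clues 1–4: Yusuf → floor 2, Ines → floor 3, Gus → floor 4, Ximena → floor 5.

Ewan, Yusuf, Ines, Gus, Ximena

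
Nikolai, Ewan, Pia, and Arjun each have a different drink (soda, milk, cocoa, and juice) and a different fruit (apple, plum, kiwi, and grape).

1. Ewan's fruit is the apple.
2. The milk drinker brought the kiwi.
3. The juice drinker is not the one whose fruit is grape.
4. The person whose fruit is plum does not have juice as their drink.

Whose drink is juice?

With clues 1–4, Arjun, Nikolai, and Pia are impossible for the one with drink juice.
That leaves Ewan.

Ewan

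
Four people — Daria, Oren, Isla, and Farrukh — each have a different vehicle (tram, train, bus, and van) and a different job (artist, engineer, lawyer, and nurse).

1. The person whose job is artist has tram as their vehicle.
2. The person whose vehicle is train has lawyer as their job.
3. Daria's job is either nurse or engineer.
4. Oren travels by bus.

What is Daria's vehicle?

With clues 1–3, train and tram are impossible for Daria's vehicle.
With clues 1–4, bus is impossible for Daria's vehicle.
That leaves van.

van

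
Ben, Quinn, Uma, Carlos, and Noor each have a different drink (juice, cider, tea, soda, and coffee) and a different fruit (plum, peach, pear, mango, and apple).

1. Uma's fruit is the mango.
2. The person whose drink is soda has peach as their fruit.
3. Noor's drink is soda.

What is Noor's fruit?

Clue 1 rules out mango for Noor's fruit.
With clues 1–3, apple, pear, and plum are impossible for Noor's fruit.
That leaves peach.

peach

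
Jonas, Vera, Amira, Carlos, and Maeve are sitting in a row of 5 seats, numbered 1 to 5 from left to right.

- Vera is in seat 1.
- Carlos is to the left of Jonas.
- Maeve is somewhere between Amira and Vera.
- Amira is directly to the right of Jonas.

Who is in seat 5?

Amira

With clue 1, Vera is ruled out for seat 5.
With clues 1–2, Carlos is ruled out for seat 5.
With clues 1–3, Maeve is ruled out for seat 5.
With clues 1–4, Jonas is ruled out for seat 5.
So seat 5 is Amira.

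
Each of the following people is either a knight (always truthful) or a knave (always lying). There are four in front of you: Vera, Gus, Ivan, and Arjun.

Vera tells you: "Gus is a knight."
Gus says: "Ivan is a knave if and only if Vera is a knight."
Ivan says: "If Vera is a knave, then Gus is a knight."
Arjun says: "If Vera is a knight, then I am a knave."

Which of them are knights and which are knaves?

Vera: knave, Gus: knave, Ivan: knave, Arjun: knight

Consider Vera. Suppose Vera is a knight.
Then whichever role Arjun has, Arjun's statement has the wrong truth value — contradiction.
So Vera is a knave.
With that fixed, Arjun's statement is true, so Arjun is a knight.
Consider Gus. Suppose Gus is a knight.
Then Vera's statement comes out true, contradicting Vera being a knave.
So Gus is a knave.
With that fixed, Ivan's statement is false, so Ivan is a knave.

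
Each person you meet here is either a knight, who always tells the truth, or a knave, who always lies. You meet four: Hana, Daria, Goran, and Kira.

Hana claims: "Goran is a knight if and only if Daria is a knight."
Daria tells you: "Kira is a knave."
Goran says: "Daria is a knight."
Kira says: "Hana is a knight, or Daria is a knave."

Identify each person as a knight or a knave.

Consider Hana. Suppose Hana is a knave.
Then no assignment of the remaining roles makes every statement match its speaker's type — contradiction.
So Hana is a knight.
With that fixed, Kira's statement is true, so Kira is a knight.
With that fixed, Daria's statement is false, so Daria is a knave.
With that fixed, Goran's statement is false, so Goran is a knave.

Hana: knight, Daria: knave, Goran: knave, Kira: knight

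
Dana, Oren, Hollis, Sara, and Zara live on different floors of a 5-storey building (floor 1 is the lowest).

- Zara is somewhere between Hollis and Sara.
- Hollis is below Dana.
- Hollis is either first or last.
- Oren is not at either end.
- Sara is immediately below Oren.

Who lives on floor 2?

Zara

With clues 1–3, Hollis and Sara are ruled out for floor 2.
With clues 1–5, Dana and Oren are ruled out for floor 2.
So floor 2 is Zara.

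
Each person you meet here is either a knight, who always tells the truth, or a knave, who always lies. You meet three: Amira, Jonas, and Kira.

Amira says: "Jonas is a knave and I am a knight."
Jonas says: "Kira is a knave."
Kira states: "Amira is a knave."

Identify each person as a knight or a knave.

Consider Amira. Suppose Amira is a knight.
Then no assignment of the remaining roles makes every statement match its speaker's type — contradiction.
So Amira is a knave.
With that fixed, Kira's statement is true, so Kira is a knight.
With that fixed, Jonas's statement is false, so Jonas is a knave.

Amira: knave, Jonas: knave, Kira: knight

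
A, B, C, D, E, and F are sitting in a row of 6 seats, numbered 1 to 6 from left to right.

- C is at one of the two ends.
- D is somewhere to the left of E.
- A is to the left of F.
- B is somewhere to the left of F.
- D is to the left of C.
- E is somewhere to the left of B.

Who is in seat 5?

F

With clue 1, C is ruled out for seat 5.
With clues 1–5, A, B, and D are ruled out for seat 5.
With clues 1–6, E is ruled out for seat 5.
So seat 5 is F.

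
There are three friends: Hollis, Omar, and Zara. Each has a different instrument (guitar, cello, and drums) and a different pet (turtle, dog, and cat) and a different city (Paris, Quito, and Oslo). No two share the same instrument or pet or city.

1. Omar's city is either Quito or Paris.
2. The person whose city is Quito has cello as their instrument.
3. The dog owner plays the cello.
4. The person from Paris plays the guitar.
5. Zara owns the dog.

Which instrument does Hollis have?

drums

With clues 1–5, cello and guitar are impossible for Hollis's instrument.
That leaves drums.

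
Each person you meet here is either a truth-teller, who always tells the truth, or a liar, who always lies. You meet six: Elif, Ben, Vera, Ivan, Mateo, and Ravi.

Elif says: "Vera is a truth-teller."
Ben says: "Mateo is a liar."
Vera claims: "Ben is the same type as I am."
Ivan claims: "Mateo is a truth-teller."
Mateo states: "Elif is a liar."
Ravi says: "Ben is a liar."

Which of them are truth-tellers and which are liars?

Consider Elif. Suppose Elif is a liar.
Then no assignment of the remaining roles makes every statement match its speaker's type — contradiction.
So Elif is a truth-teller.
With that fixed, Mateo's statement is false, so Mateo is a liar.
With that fixed, Ben's statement is true, so Ben is a truth-teller.
With that fixed, Ivan's statement is false, so Ivan is a liar.
With that fixed, Ravi's statement is false, so Ravi is a liar.
Consider Vera. Suppose Vera is a liar.
Then Elif's statement comes out false, contradicting Elif being a truth-teller.
So Vera is a truth-teller.

Elif: truth-teller, Ben: truth-teller, Vera: truth-teller, Ivan: liar, Mateo: liar, Ravi: liar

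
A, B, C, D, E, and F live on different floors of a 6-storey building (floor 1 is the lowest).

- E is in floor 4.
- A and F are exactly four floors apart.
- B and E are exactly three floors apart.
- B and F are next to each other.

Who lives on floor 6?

With clue 1, E is ruled out for floor 6.
With clues 1–3, B, C, and D are ruled out for floor 6.
With clues 1–4, F is ruled out for floor 6.
So floor 6 is A.

A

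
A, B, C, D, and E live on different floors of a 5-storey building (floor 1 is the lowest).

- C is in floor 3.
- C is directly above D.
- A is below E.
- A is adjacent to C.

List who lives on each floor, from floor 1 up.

B, D, C, A, E

From clue 1: C → floor 3.
From clues 1–2: D → floor 2.
From clues 1–3: A is in {1,4}.
From clues 1–4: B → floor 1, A → floor 4, E → floor 5.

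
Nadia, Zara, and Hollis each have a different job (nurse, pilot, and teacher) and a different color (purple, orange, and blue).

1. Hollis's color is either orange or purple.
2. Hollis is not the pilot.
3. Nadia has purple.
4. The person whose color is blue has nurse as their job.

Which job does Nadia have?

With clues 1–4, nurse and teacher are impossible for Nadia's job.
That leaves pilot.

pilot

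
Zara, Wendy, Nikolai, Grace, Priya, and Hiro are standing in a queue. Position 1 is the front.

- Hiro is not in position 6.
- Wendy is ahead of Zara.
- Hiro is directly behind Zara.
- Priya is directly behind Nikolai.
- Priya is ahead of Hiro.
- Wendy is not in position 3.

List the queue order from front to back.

Wendy, Nikolai, Priya, Zara, Hiro, Grace

From clue 1: Hiro is in {1,2,3,4,5}.
From clues 1–2: Zara is in {2,3,4,5,6}.
From clues 1–3: Zara is in {2,3,4}.
From clues 1–5: Zara → position 4, Hiro → position 5, Grace → position 6.
From clues 1–6: Wendy → position 1, Nikolai → position 2, Priya → position 3.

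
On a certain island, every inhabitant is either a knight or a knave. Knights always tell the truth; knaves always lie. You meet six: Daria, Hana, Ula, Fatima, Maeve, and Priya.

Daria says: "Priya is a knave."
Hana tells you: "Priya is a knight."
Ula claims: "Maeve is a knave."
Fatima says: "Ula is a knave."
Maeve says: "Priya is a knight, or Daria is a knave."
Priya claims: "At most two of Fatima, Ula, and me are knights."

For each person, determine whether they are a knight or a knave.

Consider Daria. Suppose Daria is a knight.
Then no assignment of the remaining roles makes every statement match its speaker's type — contradiction.
So Daria is a knave.
With that fixed, Maeve's statement is true, so Maeve is a knight.
With that fixed, Ula's statement is false, so Ula is a knave.
With that fixed, Fatima's statement is true, so Fatima is a knight.
With that fixed, Priya's statement is true, so Priya is a knight.
With that fixed, Hana's statement is true, so Hana is a knight.

Daria: knave, Hana: knight, Ula: knave, Fatima: knight, Maeve: knight, Priya: knight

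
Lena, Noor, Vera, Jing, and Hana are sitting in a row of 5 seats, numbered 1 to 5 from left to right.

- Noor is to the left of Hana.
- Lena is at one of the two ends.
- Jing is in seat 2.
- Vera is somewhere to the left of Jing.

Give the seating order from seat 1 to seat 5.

From clue 1: Noor is in {1,2,3,4}.
From clues 1–2: Lena is in {1,5}.
From clues 1–3: Jing → seat 2.
From clues 1–4: Vera → seat 1, Noor → seat 3, Hana → seat 4, Lena → seat 5.

Vera, Jing, Noor, Hana, Lena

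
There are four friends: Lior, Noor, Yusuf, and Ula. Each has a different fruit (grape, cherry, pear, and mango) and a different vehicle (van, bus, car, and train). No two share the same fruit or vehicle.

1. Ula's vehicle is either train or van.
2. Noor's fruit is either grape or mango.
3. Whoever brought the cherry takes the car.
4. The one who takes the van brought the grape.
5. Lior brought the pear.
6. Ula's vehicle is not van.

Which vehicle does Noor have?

van

With clues 1–3, car is impossible for Noor's vehicle.
With clues 1–6, bus and train are impossible for Noor's vehicle.
That leaves van.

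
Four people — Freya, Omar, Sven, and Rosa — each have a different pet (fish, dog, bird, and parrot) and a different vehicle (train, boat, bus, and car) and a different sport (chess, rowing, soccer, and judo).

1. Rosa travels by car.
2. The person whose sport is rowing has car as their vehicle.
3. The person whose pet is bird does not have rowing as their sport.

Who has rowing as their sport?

Rosa

With clues 1–2, Freya, Omar, and Sven are impossible for the one with sport rowing.
That leaves Rosa.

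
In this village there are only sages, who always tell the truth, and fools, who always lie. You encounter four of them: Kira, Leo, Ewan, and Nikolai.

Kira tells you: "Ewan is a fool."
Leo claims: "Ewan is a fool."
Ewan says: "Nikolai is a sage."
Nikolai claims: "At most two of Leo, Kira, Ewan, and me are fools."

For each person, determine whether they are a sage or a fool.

Kira: fool, Leo: fool, Ewan: sage, Nikolai: sage

Consider Kira. Suppose Kira is a sage.
Then no assignment of the remaining roles makes every statement match its speaker's type — contradiction.
So Kira is a fool.
Consider Leo. Suppose Leo is a sage.
Then no assignment of the remaining roles makes every statement match its speaker's type — contradiction.
So Leo is a fool.
Consider Ewan. Suppose Ewan is a fool.
Then Kira's statement comes out true, contradicting Kira being a fool.
So Ewan is a sage.
Consider Nikolai. Suppose Nikolai is a fool.
Then Ewan's statement comes out false, contradicting Ewan being a sage.
So Nikolai is a sage.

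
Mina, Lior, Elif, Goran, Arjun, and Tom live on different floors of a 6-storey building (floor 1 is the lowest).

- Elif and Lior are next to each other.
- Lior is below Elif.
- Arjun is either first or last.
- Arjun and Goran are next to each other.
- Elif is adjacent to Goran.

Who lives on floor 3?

With clues 1–3, Arjun is ruled out for floor 3.
With clues 1–4, Goran is ruled out for floor 3.
With clues 1–5, Elif, Mina, and Tom are ruled out for floor 3.
So floor 3 is Lior.

Lior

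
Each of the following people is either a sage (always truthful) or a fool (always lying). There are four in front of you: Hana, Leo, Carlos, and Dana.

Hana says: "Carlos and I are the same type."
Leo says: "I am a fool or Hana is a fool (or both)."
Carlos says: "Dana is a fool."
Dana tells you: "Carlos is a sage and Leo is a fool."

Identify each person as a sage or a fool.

Hana: fool, Leo: sage, Carlos: sage, Dana: fool

Consider Hana. Suppose Hana is a sage.
Then whichever role Leo has, Leo's statement has the wrong truth value — contradiction.
So Hana is a fool.
With that fixed, Leo's statement is true, so Leo is a sage.
With that fixed, Dana's statement is false, so Dana is a fool.
With that fixed, Carlos's statement is true, so Carlos is a sage.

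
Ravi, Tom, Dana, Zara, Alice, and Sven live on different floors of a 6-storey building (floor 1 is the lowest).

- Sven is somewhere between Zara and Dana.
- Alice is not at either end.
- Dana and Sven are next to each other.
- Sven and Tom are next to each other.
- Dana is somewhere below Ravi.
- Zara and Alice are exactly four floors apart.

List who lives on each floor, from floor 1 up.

From clue 1: Sven is in {2,3,4,5}.
From clues 1–2: Alice is in {2,3,4,5}.
From clues 1–4: Tom is in {2,3,4,5}.
From clues 1–5: Tom is in {2,3}.
From clues 1–6: Zara → floor 1, Tom → floor 2, Sven → floor 3, Dana → floor 4, Alice → floor 5, Ravi → floor 6.

Zara, Tom, Sven, Dana, Alice, Ravi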